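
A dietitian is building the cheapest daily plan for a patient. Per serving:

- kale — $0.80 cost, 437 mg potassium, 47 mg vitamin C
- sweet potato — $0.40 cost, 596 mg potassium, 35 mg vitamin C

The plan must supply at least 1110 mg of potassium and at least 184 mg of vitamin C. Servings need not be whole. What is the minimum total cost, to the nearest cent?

$2.10

Minimising a linear cost over {potassium ≥ 1110, vitamin C ≥ 184, servings ≥ 0} — the optimum is at a vertex, using one or two foods.
kale only: max(1110/437, 184/47) = 3.915 servings → $3.13.
sweet potato only: max(1110/596, 184/35) = 5.257 servings → $2.10.
kale + sweet potato with both targets exact would need a negative amount; discard.
Cheapest feasible corner: $2.10.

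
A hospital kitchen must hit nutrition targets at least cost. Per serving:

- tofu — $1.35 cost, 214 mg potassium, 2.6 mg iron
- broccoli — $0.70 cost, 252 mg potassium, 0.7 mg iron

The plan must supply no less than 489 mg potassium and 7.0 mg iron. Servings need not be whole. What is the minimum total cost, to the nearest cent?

Two binding constraints pin down two serving amounts, so the optimal mix uses at most two foods. The candidates are each food alone (scaled to the tighter of potassium/iron) and each pair with both constraints tight.
tofu only: max(489/214, 7.0/2.6) = 2.692 servings → $3.63.
broccoli only: max(489/252, 7.0/0.7) = 10 servings → $7.00.
tofu + broccoli: the both-tight solution has a negative serving — not a feasible corner.
Cheapest feasible corner: $3.63.

$3.63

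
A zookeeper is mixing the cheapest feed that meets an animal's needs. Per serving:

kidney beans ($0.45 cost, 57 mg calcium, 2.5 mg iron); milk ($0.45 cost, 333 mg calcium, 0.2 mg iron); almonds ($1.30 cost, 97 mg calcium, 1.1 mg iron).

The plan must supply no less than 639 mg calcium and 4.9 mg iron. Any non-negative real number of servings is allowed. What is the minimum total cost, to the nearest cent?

$1.55

Minimising a linear cost over {calcium ≥ 639, iron ≥ 4.9, servings ≥ 0} — the optimum is at a vertex, using one or two foods.
kidney beans only: max(639/57, 4.9/2.5) = 11.21 servings → $5.04.
milk only: max(639/333, 4.9/0.2) = 24.5 servings → $11.03.
almonds only: max(639/97, 4.9/1.1) = 6.588 servings → $8.56.
kidney beans + milk with both tight: 1.832 servings and 1.605 servings → $1.55.
kidney beans + almonds with both targets exact would need a negative amount; discard.
milk + almonds with both tight: 0.6561 servings and 4.335 servings → $5.93.
Cheapest feasible corner: $1.55.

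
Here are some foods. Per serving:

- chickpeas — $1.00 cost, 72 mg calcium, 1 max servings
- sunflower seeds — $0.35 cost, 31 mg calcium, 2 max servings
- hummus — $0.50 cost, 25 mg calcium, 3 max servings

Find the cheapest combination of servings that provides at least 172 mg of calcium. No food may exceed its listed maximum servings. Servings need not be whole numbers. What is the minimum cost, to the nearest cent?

$2.46

Cost per mg of calcium: sunflower seeds $0.0113, chickpeas $0.0139, hummus $0.0200.
Take 2 servings of sunflower seeds: +62.0 mg calcium for $0.70 (total $0.70, still need 110.0 mg).
Take 1 serving of chickpeas: +72.0 mg calcium for $1.00 (total $1.70, still need 38.0 mg).
Take 1.52 servings of hummus: +38.0 mg calcium for $0.76 (total $2.46, still need 0.0 mg).
Greedy by cheapest-per-mg is optimal for a single linear constraint, so the minimum cost is $2.46.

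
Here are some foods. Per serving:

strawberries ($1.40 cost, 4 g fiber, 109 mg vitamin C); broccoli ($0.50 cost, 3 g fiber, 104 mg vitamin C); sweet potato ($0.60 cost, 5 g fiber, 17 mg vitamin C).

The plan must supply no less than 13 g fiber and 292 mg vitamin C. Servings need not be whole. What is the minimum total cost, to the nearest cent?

$1.93

Check every corner: each single food scaled to meet both minima, and each pair solved so both constraints bind.
strawberries only: max(13/4, 292/109) = 3.25 servings → $4.55.
broccoli only: max(13/3, 292/104) = 4.333 servings → $2.17.
sweet potato only: max(13/5, 292/17) = 17.18 servings → $10.31.
strawberries + broccoli: the both-tight solution has a negative serving — not a feasible corner.
strawberries + sweet potato with both tight: 2.597 servings and 0.522 servings → $3.95.
broccoli + sweet potato with both tight: 2.642 servings and 1.015 servings → $1.93.
Cheapest feasible corner: $1.93.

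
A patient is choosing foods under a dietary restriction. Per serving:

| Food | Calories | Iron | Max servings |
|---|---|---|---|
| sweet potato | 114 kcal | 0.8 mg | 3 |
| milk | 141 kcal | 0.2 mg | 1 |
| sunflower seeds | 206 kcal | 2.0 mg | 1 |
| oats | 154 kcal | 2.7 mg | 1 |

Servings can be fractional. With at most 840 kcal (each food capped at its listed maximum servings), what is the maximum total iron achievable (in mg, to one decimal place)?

Iron per kcal: oats 0.01753, sunflower seeds 0.009709, sweet potato 0.007018, milk 0.001418.
Take 1 serving of oats: uses 154 kcal, +2.7 mg iron (running total 2.7 mg).
Take 1 serving of sunflower seeds: uses 206 kcal, +2.0 mg iron (running total 4.7 mg).
Take 3 servings of sweet potato: uses 342 kcal, +2.4 mg iron (running total 7.1 mg).
Take 0.9787 servings of milk: uses 138 kcal, +0.2 mg iron (running total 7.3 mg).
Greedy by best ratio exhausts the calories allowance optimally: 7.3 mg.

7.3 mg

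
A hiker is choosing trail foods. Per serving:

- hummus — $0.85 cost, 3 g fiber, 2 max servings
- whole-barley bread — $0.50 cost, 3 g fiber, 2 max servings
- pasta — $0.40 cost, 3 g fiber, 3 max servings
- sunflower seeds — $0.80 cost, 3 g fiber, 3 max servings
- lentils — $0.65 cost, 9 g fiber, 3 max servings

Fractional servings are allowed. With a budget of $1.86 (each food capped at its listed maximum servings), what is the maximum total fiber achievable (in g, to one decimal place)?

Fiber per dollar: lentils 13.85, pasta 7.5, whole-barley bread 6, sunflower seeds 3.75, hummus 3.529.
Take 2.862 servings of lentils: spends $1.86, +25.8 g fiber (running total 25.8 g).
Greedy by best ratio exhausts the cost allowance optimally: 25.8 g.

25.8 g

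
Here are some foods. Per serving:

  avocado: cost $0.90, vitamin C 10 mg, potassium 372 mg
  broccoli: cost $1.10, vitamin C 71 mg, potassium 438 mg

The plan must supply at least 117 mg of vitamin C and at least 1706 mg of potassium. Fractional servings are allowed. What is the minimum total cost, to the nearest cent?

$4.18

Check every corner: each single food scaled to meet both minima, and each pair solved so both constraints bind.
avocado only: max(117/10, 1706/372) = 11.7 servings → $10.53.
broccoli only: max(117/71, 1706/438) = 3.895 servings → $4.28.
avocado + broccoli with both tight: 3.172 servings and 1.201 servings → $4.18.
The minimum over all feasible corners is $4.18.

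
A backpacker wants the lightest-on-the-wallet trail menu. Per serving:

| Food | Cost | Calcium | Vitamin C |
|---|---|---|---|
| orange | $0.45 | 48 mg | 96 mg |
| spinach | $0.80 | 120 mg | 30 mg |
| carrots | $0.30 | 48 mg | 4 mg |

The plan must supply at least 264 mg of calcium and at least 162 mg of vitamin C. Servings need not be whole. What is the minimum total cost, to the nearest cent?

$1.88

Check every corner: each single food scaled to meet both minima, and each pair solved so both constraints bind.
orange only: max(264/48, 162/96) = 5.5 servings → $2.48.
spinach only: max(264/120, 162/30) = 5.4 servings → $4.32.
carrots only: max(264/48, 162/4) = 40.5 servings → $12.15.
orange + spinach with both tight: 1.143 servings and 1.743 servings → $1.91.
orange + carrots with both tight: 1.522 servings and 3.978 servings → $1.88.
spinach + carrots: intersection lies outside the first quadrant.
The minimum over all feasible corners is $1.88.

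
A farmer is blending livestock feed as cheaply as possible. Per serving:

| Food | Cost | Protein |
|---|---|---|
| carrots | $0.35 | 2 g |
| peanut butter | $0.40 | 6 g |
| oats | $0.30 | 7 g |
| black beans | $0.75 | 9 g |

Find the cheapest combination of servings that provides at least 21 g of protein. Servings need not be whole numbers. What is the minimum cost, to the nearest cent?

Cost per g of protein: oats $0.0429, peanut butter $0.0667, black beans $0.0833, carrots $0.1750.
With no serving limits, use only oats: 21 g / 7 g = 3 servings × $0.30 = $0.90.

$0.90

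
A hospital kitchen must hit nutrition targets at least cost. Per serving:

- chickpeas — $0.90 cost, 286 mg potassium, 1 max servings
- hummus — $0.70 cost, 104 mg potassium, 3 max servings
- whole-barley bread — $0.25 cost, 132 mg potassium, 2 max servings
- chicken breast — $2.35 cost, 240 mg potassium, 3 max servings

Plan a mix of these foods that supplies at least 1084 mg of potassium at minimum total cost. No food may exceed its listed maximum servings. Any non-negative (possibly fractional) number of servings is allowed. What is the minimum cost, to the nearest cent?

Cost per mg of potassium: whole-barley bread $0.0019, chickpeas $0.0031, hummus $0.0067, chicken breast $0.0098.
Take 2 servings of whole-barley bread: +264.0 mg potassium for $0.50 (total $0.50, still need 820.0 mg).
Take 1 serving of chickpeas: +286.0 mg potassium for $0.90 (total $1.40, still need 534.0 mg).
Take 3 servings of hummus: +312.0 mg potassium for $2.10 (total $3.50, still need 222.0 mg).
Take 0.925 servings of chicken breast: +222.0 mg potassium for $2.17 (total $5.67, still need 0.0 mg).
Greedy by cheapest-per-mg is optimal for a single linear constraint, so the minimum cost is $5.67.

$5.67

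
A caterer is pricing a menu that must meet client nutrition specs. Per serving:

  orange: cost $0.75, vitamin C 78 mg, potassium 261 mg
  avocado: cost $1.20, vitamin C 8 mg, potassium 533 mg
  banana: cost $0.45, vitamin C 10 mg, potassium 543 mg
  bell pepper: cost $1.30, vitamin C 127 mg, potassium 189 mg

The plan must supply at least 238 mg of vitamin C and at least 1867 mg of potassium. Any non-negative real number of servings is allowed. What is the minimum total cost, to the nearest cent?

$3.03

Two binding constraints pin down two serving amounts, so the optimal mix uses at most two foods. The candidates are each food alone (scaled to the tighter of vitamin C/potassium) and each pair with both constraints tight.
orange only: max(238/78, 1867/261) = 7.153 servings → $5.36.
avocado only: max(238/8, 1867/533) = 29.75 servings → $35.70.
banana only: max(238/10, 1867/543) = 23.8 servings → $10.71.
bell pepper only: max(238/127, 1867/189) = 9.878 servings → $12.84.
orange + avocado with both tight: 2.834 servings and 2.115 servings → $4.66.
orange + banana with both tight: 2.782 servings and 2.101 servings → $3.03.
orange + bell pepper: the both-tight solution has a negative serving — not a feasible corner.
avocado + banana with both targets exact would need a negative amount; discard.
avocado + bell pepper with both tight: 2.903 servings and 1.691 servings → $5.68.
banana + bell pepper with both tight: 2.865 servings and 1.648 servings → $3.43.
Cheapest feasible corner: $3.03.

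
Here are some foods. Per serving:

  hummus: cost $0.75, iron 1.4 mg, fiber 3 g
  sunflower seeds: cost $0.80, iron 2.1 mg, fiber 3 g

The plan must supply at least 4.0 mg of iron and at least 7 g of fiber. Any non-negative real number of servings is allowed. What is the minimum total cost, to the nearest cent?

$1.80

With two linear requirements the optimum uses one or two foods; enumerate the corners.
hummus only: max(4.0/1.4, 7/3) = 2.857 servings → $2.14.
sunflower seeds only: max(4.0/2.1, 7/3) = 2.333 servings → $1.87.
hummus + sunflower seeds with both tight: 1.286 servings and 1.048 servings → $1.80.
The minimum over all feasible corners is $1.80.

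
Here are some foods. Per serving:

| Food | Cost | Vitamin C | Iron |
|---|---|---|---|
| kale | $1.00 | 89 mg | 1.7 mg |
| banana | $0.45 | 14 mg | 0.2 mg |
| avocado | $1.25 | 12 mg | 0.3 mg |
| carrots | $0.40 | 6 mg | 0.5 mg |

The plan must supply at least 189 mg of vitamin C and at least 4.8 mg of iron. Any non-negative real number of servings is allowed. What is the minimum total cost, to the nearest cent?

$2.82

For a min-cost LP with two ≥-constraints, a basic feasible solution has at most two positive variables.
kale only: max(189/89, 4.8/1.7) = 2.824 servings → $2.82.
banana only: max(189/14, 4.8/0.2) = 24 servings → $10.80.
avocado only: max(189/12, 4.8/0.3) = 16 servings → $20.00.
carrots only: max(189/6, 4.8/0.5) = 31.5 servings → $12.60.
kale + banana with both targets exact would need a negative amount; discard.
kale + avocado with both targets exact would need a negative amount; discard.
kale + carrots with both tight: 1.915 servings and 3.087 servings → $3.15.
banana + avocado: intersection lies outside the first quadrant.
banana + carrots with both tight: 11.33 servings and 5.069 servings → $7.12.
avocado + carrots with both tight: 15.64 servings and 0.2143 servings → $19.64.
Cheapest feasible corner: $2.82.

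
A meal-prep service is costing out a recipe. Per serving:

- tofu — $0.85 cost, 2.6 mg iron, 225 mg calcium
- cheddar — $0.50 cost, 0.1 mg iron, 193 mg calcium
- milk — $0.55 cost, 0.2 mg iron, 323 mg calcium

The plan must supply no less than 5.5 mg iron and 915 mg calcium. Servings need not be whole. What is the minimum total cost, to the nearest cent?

$2.49

tofu only: max(5.5/2.6, 915/225) = 4.067 servings → $3.46.
cheddar only: max(5.5/0.1, 915/193) = 55 servings → $27.50.
milk only: max(5.5/0.2, 915/323) = 27.5 servings → $15.12.
tofu + cheddar with both tight: 2.024 servings and 2.382 servings → $2.91.
tofu + milk with both tight: 2.005 servings and 1.436 servings → $2.49.
cheddar + milk: the both-tight solution has a negative serving — not a feasible corner.
The minimum over all feasible corners is $2.49.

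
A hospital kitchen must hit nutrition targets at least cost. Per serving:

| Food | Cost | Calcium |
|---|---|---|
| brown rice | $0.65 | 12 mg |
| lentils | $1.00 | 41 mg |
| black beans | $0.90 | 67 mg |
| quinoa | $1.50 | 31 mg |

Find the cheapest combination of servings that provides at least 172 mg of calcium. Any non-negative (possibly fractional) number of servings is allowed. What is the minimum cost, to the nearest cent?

Cost per mg of calcium: black beans $0.0134, lentils $0.0244, quinoa $0.0484, brown rice $0.0542.
With no serving limits, use only black beans: 172 mg / 67 mg = 2.567 servings × $0.90 = $2.31.

$2.31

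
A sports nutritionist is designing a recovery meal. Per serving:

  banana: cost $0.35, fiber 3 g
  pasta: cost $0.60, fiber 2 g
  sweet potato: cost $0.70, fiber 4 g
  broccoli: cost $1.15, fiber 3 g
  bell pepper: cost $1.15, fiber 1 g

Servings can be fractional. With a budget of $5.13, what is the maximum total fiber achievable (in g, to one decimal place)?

Fiber per dollar: banana 8.571, sweet potato 5.714, pasta 3.333, broccoli 2.609, bell pepper 0.8696.
With no serving limits, spend the whole cost allowance on banana: $5.13 / $0.35 × 3 g = 44.0 g.

44.0 g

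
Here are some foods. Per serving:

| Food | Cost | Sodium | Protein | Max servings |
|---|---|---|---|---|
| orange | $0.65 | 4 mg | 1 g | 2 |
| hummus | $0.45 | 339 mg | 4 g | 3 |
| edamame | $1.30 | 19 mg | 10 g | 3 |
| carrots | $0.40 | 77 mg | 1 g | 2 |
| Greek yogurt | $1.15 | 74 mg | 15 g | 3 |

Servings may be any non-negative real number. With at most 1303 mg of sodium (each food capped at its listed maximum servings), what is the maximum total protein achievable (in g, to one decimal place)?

89.2 g

Protein per mg sodium: edamame 0.5263, orange 0.25, Greek yogurt 0.2027, carrots 0.01299, hummus 0.0118.
Take 3 servings of edamame: uses 57 mg sodium, +30.0 g protein (running total 30.0 g).
Take 2 servings of orange: uses 8 mg sodium, +2.0 g protein (running total 32.0 g).
Take 3 servings of Greek yogurt: uses 222 mg sodium, +45.0 g protein (running total 77.0 g).
Take 2 servings of carrots: uses 154 mg sodium, +2.0 g protein (running total 79.0 g).
Take 2.543 servings of hummus: uses 862 mg sodium, +10.2 g protein (running total 89.2 g).
Filling greedily by protein-per-mg sodium is optimal for one linear limit, giving 89.2 g.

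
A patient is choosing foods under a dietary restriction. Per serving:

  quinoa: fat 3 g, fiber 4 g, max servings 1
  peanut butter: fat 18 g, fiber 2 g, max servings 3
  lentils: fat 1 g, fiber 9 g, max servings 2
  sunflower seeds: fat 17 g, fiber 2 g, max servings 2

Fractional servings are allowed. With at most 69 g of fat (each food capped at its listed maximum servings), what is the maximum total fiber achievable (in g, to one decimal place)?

29.3 g

Fiber per g fat: lentils 9, quinoa 1.333, sunflower seeds 0.1176, peanut butter 0.1111.
Take 2 servings of lentils: uses 2 g fat, +18.0 g fiber (running total 18.0 g).
Take 1 serving of quinoa: uses 3 g fat, +4.0 g fiber (running total 22.0 g).
Take 2 servings of sunflower seeds: uses 34 g fat, +4.0 g fiber (running total 26.0 g).
Take 1.667 servings of peanut butter: uses 30 g fat, +3.3 g fiber (running total 29.3 g).
Filling greedily by fiber-per-g fat is optimal for one linear limit, giving 29.3 g.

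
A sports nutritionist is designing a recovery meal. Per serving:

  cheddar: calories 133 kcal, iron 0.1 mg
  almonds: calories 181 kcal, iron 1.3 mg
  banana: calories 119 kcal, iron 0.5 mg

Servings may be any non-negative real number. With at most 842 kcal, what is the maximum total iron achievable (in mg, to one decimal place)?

6.0 mg

Iron per kcal: almonds 0.007182, banana 0.004202, cheddar 0.0007519.
With no serving limits, spend the whole calories allowance on almonds: 842 kcal / 181 kcal × 1.3 mg = 6.0 mg.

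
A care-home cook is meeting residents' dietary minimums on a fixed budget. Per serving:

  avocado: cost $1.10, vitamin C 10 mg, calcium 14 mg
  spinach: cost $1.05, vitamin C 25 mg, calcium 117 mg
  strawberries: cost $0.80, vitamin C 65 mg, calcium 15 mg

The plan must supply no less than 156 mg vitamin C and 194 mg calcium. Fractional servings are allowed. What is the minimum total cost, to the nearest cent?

avocado only: max(156/10, 194/14) = 15.6 servings → $17.16.
spinach only: max(156/25, 194/117) = 6.24 servings → $6.55.
strawberries only: max(156/65, 194/15) = 12.93 servings → $10.35.
avocado + spinach with both targets exact would need a negative amount; discard.
avocado + strawberries with both tight: 13.51 servings and 0.3211 servings → $15.12.
spinach + strawberries with both tight: 1.42 servings and 1.854 servings → $2.97.
The minimum over all feasible corners is $2.97.

$2.97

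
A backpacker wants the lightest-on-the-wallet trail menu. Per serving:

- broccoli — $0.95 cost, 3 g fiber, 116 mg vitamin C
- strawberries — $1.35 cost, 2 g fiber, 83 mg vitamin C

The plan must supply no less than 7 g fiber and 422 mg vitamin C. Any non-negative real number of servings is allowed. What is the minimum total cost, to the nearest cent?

With two linear requirements the optimum uses one or two foods; enumerate the corners.
broccoli only: max(7/3, 422/116) = 3.638 servings → $3.46.
strawberries only: max(7/2, 422/83) = 5.084 servings → $6.86.
broccoli + strawberries: intersection lies outside the first quadrant.
So the least-cost plan costs $3.46.

$3.46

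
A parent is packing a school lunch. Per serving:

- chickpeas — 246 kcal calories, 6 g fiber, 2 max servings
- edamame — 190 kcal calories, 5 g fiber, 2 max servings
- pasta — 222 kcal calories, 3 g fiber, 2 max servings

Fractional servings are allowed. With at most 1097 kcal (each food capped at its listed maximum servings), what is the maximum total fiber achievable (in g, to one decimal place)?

25.0 g

Fiber per kcal: edamame 0.02632, chickpeas 0.02439, pasta 0.01351.
Take 2 servings of edamame: uses 380 kcal, +10.0 g fiber (running total 10.0 g).
Take 2 servings of chickpeas: uses 492 kcal, +12.0 g fiber (running total 22.0 g).
Take 1.014 servings of pasta: uses 225 kcal, +3.0 g fiber (running total 25.0 g).
Greedy by best ratio exhausts the calories allowance optimally: 25.0 g.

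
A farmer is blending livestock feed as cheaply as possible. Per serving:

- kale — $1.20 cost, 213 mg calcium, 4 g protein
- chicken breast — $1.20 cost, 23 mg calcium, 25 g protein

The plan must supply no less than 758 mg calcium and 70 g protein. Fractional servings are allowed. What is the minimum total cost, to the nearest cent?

Two binding constraints pin down two serving amounts, so the optimal mix uses at most two foods. The candidates are each food alone (scaled to the tighter of calcium/protein) and each pair with both constraints tight.
kale only: max(758/213, 70/4) = 17.5 servings → $21.00.
chicken breast only: max(758/23, 70/25) = 32.96 servings → $39.55.
kale + chicken breast with both tight: 3.314 servings and 2.27 servings → $6.70.
Cheapest feasible corner: $6.70.

$6.70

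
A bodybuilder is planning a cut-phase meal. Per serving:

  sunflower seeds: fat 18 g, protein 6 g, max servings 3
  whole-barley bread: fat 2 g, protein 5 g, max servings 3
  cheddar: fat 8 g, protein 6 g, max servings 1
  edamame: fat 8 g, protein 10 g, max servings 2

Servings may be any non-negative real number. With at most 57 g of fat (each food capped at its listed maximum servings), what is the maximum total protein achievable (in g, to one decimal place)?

50.0 g

Protein per g fat: whole-barley bread 2.5, edamame 1.25, cheddar 0.75, sunflower seeds 0.3333.
Take 3 servings of whole-barley bread: uses 6 g fat, +15.0 g protein (running total 15.0 g).
Take 2 servings of edamame: uses 16 g fat, +20.0 g protein (running total 35.0 g).
Take 1 serving of cheddar: uses 8 g fat, +6.0 g protein (running total 41.0 g).
Take 1.5 servings of sunflower seeds: uses 27 g fat, +9.0 g protein (running total 50.0 g).
Filling greedily by protein-per-g fat is optimal for one linear limit, giving 50.0 g.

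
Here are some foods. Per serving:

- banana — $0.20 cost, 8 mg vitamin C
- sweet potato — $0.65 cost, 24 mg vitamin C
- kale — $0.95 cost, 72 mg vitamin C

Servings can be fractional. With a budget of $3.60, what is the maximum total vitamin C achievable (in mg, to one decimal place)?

Vitamin C per dollar: kale 75.79, banana 40, sweet potato 36.92.
With no serving limits, spend the whole cost allowance on kale: $3.60 / $0.95 × 72 mg = 272.8 mg.

272.8 mg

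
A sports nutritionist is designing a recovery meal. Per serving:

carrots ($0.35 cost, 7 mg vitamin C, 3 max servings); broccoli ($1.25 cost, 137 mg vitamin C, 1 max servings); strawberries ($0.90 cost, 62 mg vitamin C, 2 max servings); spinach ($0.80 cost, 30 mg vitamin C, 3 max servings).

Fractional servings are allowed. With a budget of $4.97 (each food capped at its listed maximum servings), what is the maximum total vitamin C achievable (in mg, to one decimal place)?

333.0 mg

Vitamin C per dollar: broccoli 109.6, strawberries 68.89, spinach 37.5, carrots 20.
Take 1 serving of broccoli: spends $1.25, +137.0 mg vitamin C (running total 137.0 mg).
Take 2 servings of strawberries: spends $1.80, +124.0 mg vitamin C (running total 261.0 mg).
Take 2.4 servings of spinach: spends $1.92, +72.0 mg vitamin C (running total 333.0 mg).
Filling greedily by vitamin C-per-dollar is optimal for one linear limit, giving 333.0 mg.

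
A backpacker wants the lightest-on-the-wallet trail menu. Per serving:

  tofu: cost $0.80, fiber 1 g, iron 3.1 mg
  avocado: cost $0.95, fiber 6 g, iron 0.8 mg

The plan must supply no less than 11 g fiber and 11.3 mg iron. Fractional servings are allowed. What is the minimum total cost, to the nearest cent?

$3.87

Two binding constraints pin down two serving amounts, so the optimal mix uses at most two foods. The candidates are each food alone (scaled to the tighter of fiber/iron) and each pair with both constraints tight.
tofu only: max(11/1, 11.3/3.1) = 11 servings → $8.80.
avocado only: max(11/6, 11.3/0.8) = 14.12 servings → $13.42.
tofu + avocado with both tight: 3.315 servings and 1.281 servings → $3.87.
The minimum over all feasible corners is $3.87.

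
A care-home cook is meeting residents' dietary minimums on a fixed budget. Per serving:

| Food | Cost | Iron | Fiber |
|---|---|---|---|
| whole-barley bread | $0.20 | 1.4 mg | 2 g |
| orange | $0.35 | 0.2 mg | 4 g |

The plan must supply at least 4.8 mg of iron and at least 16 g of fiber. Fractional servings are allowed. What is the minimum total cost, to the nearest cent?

$1.48

With two linear requirements the optimum uses one or two foods; enumerate the corners.
whole-barley bread only: max(4.8/1.4, 16/2) = 8 servings → $1.60.
orange only: max(4.8/0.2, 16/4) = 24 servings → $8.40.
whole-barley bread + orange with both tight: 3.077 servings and 2.462 servings → $1.48.
So the least-cost plan costs $1.48.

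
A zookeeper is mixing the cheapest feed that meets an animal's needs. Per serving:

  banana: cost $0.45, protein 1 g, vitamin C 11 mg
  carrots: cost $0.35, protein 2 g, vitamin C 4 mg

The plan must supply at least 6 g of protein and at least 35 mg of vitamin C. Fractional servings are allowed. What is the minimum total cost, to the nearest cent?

$1.75

Compare the cost at each extreme point of the feasible region.
banana only: max(6/1, 35/11) = 6 servings → $2.70.
carrots only: max(6/2, 35/4) = 8.75 servings → $3.06.
banana + carrots with both tight: 2.556 servings and 1.722 servings → $1.75.
The minimum over all feasible corners is $1.75.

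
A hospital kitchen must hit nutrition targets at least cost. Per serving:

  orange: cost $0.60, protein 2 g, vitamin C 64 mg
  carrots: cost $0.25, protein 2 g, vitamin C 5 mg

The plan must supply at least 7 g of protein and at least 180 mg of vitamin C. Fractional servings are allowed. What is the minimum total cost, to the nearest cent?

At the optimum either one food covers both requirements or two foods hit both targets exactly; no other combination can be cheaper.
orange only: max(7/2, 180/64) = 3.5 servings → $2.10.
carrots only: max(7/2, 180/5) = 36 servings → $9.00.
orange + carrots with both tight: 2.754 servings and 0.7458 servings → $1.84.
The minimum over all feasible corners is $1.84.

$1.84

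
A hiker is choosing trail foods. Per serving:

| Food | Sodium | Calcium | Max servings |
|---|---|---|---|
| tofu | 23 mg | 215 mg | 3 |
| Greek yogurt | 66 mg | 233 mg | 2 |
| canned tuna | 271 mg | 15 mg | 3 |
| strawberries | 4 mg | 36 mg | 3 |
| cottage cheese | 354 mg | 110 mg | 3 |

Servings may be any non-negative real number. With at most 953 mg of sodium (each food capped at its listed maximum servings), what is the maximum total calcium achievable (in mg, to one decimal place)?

Calcium per mg sodium: tofu 9.348, strawberries 9, Greek yogurt 3.53, cottage cheese 0.3107, canned tuna 0.05535.
Take 3 servings of tofu: uses 69 mg sodium, +645.0 mg calcium (running total 645.0 mg).
Take 3 servings of strawberries: uses 12 mg sodium, +108.0 mg calcium (running total 753.0 mg).
Take 2 servings of Greek yogurt: uses 132 mg sodium, +466.0 mg calcium (running total 1219.0 mg).
Take 2.09 servings of cottage cheese: uses 740 mg sodium, +229.9 mg calcium (running total 1448.9 mg).
Greedy by best ratio exhausts the sodium allowance optimally: 1448.9 mg.

1448.9 mg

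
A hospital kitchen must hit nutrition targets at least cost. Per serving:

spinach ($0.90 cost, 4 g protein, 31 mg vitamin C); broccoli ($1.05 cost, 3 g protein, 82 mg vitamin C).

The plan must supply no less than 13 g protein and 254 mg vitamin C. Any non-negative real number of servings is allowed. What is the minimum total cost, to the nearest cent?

Check every corner: each single food scaled to meet both minima, and each pair solved so both constraints bind.
spinach only: max(13/4, 254/31) = 8.194 servings → $7.37.
broccoli only: max(13/3, 254/82) = 4.333 servings → $4.55.
spinach + broccoli with both tight: 1.294 servings and 2.609 servings → $3.90.
The minimum over all feasible corners is $3.90.

$3.90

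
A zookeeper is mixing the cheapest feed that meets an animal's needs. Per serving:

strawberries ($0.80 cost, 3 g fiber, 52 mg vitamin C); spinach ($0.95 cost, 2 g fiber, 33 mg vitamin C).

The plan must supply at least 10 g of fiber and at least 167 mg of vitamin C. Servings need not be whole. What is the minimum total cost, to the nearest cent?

$2.67

The cheapest plan sits at a corner of the feasible region — with two constraints it uses at most two foods.
strawberries only: max(10/3, 167/52) = 3.333 servings → $2.67.
spinach only: max(10/2, 167/33) = 5.061 servings → $4.81.
strawberries + spinach with both tight: 0.8 servings and 3.8 servings → $4.25.
Cheapest feasible corner: $2.67.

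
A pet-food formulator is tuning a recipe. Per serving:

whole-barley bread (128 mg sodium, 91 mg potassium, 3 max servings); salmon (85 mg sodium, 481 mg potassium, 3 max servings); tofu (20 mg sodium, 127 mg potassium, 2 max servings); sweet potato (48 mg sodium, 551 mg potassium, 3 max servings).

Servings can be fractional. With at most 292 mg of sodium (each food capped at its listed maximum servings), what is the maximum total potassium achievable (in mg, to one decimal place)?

Potassium per mg sodium: sweet potato 11.48, tofu 6.35, salmon 5.659, whole-barley bread 0.7109.
Take 3 servings of sweet potato: uses 144 mg sodium, +1653.0 mg potassium (running total 1653.0 mg).
Take 2 servings of tofu: uses 40 mg sodium, +254.0 mg potassium (running total 1907.0 mg).
Take 1.271 servings of salmon: uses 108 mg sodium, +611.2 mg potassium (running total 2518.2 mg).
Filling greedily by potassium-per-mg sodium is optimal for one linear limit, giving 2518.2 mg.

2518.2 mg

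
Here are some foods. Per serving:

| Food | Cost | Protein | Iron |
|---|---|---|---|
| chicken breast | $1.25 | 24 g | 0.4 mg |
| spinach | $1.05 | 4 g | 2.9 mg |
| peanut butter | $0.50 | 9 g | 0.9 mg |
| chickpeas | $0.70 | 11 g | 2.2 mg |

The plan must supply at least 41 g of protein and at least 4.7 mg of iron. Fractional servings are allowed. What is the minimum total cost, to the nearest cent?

$2.33

With two linear requirements the optimum uses one or two foods; enumerate the corners.
chicken breast only: max(41/24, 4.7/0.4) = 11.75 servings → $14.69.
spinach only: max(41/4, 4.7/2.9) = 10.25 servings → $10.76.
peanut butter only: max(41/9, 4.7/0.9) = 5.222 servings → $2.61.
chickpeas only: max(41/11, 4.7/2.2) = 3.727 servings → $2.61.
chicken breast + spinach with both tight: 1.472 servings and 1.418 servings → $3.33.
chicken breast + peanut butter with both targets exact would need a negative amount; discard.
chicken breast + chickpeas with both tight: 0.7955 servings and 1.992 servings → $2.39.
spinach + peanut butter with both tight: 0.24 servings and 4.449 servings → $2.48.
spinach + chickpeas: the both-tight solution has a negative serving — not a feasible corner.
peanut butter + chickpeas with both tight: 3.889 servings and 0.5455 servings → $2.33.
The minimum over all feasible corners is $2.33.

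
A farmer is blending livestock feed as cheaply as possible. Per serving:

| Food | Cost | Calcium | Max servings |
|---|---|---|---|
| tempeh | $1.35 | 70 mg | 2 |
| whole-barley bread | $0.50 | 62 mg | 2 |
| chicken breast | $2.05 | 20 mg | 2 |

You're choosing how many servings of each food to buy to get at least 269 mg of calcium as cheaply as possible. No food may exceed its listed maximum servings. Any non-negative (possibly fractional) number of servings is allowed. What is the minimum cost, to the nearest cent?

$4.21

Cost per mg of calcium: whole-barley bread $0.0081, tempeh $0.0193, chicken breast $0.1025.
Take 2 servings of whole-barley bread: +124.0 mg calcium for $1.00 (total $1.00, still need 145.0 mg).
Take 2 servings of tempeh: +140.0 mg calcium for $2.70 (total $3.70, still need 5.0 mg).
Take 0.25 servings of chicken breast: +5.0 mg calcium for $0.51 (total $4.21, still need 0.0 mg).
Filling from the cheapest source first is optimal under one linear minimum: $4.21.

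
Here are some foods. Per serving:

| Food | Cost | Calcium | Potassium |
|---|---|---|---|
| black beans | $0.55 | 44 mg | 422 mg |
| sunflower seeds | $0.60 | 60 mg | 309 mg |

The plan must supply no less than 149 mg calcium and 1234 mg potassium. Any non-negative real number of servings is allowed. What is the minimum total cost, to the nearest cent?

$1.75

Check every corner: each single food scaled to meet both minima, and each pair solved so both constraints bind.
black beans only: max(149/44, 1234/422) = 3.386 servings → $1.86.
sunflower seeds only: max(149/60, 1234/309) = 3.994 servings → $2.40.
black beans + sunflower seeds with both tight: 2.388 servings and 0.732 servings → $1.75.
So the least-cost plan costs $1.75.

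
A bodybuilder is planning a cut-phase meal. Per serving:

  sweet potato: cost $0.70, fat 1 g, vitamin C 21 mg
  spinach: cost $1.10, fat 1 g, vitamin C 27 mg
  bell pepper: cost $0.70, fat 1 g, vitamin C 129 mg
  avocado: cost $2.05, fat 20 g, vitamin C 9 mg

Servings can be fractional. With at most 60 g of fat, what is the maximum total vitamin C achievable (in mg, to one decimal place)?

Vitamin C per g fat: bell pepper 129, spinach 27, sweet potato 21, avocado 0.45.
With no serving limits, spend the whole fat allowance on bell pepper: 60 g / 1 g × 129 mg = 7740.0 mg.

7740.0 mg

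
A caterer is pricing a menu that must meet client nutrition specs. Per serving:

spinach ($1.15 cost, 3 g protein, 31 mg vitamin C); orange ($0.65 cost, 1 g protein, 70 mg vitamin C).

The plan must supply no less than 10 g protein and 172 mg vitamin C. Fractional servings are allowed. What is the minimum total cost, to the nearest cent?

At the optimum either one food covers both requirements or two foods hit both targets exactly; no other combination can be cheaper.
spinach only: max(10/3, 172/31) = 5.548 servings → $6.38.
orange only: max(10/1, 172/70) = 10 servings → $6.50.
spinach + orange with both tight: 2.95 servings and 1.151 servings → $4.14.
The minimum over all feasible corners is $4.14.

$4.14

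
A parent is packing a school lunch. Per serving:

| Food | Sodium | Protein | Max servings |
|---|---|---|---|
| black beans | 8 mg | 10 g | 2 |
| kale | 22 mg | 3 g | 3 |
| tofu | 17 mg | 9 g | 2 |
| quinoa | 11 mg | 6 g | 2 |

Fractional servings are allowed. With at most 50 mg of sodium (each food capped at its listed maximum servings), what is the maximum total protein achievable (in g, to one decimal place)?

Protein per mg sodium: black beans 1.25, quinoa 0.5455, tofu 0.5294, kale 0.1364.
Take 2 servings of black beans: uses 16 mg sodium, +20.0 g protein (running total 20.0 g).
Take 2 servings of quinoa: uses 22 mg sodium, +12.0 g protein (running total 32.0 g).
Take 0.7059 servings of tofu: uses 12 mg sodium, +6.4 g protein (running total 38.4 g).
Filling greedily by protein-per-mg sodium is optimal for one linear limit, giving 38.4 g.

38.4 g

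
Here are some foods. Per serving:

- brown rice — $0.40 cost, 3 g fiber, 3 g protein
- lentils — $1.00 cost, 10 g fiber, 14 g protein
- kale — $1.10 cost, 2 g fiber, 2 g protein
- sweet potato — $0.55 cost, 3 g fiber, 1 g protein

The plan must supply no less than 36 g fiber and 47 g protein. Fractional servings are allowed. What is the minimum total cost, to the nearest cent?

With two linear requirements the optimum uses one or two foods; enumerate the corners.
brown rice only: max(36/3, 47/3) = 15.67 servings → $6.27.
lentils only: max(36/10, 47/14) = 3.6 servings → $3.60.
kale only: max(36/2, 47/2) = 23.5 servings → $25.85.
sweet potato only: max(36/3, 47/1) = 47 servings → $25.85.
brown rice + lentils with both tight: 2.833 servings and 2.75 servings → $3.88.
brown rice + kale (both tight): parallel constraints — no distinct corner.
brown rice + sweet potato with both targets exact would need a negative amount; discard.
lentils + kale with both tight: 2.75 servings and 4.25 servings → $7.42.
lentils + sweet potato with both tight: 3.281 servings and 1.062 servings → $3.87.
kale + sweet potato: intersection lies outside the first quadrant.
The minimum over all feasible corners is $3.60.

$3.60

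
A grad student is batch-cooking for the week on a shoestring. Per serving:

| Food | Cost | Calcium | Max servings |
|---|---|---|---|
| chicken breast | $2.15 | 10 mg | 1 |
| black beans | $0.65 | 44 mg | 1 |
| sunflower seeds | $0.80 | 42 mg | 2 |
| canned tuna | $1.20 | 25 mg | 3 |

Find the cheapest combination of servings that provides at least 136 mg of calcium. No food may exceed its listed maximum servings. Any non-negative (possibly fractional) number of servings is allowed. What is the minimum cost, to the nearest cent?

$2.63

Cost per mg of calcium: black beans $0.0148, sunflower seeds $0.0190, canned tuna $0.0480, chicken breast $0.2150.
Take 1 serving of black beans: +44.0 mg calcium for $0.65 (total $0.65, still need 92.0 mg).
Take 2 servings of sunflower seeds: +84.0 mg calcium for $1.60 (total $2.25, still need 8.0 mg).
Take 0.32 servings of canned tuna: +8.0 mg calcium for $0.38 (total $2.63, still need 0.0 mg).
Greedy by cheapest-per-mg is optimal for a single linear constraint, so the minimum cost is $2.63.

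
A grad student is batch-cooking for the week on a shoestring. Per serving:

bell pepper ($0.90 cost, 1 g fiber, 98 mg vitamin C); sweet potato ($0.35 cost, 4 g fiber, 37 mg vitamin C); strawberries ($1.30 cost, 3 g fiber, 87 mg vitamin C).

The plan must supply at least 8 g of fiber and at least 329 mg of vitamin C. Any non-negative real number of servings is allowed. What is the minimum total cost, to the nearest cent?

$3.03

At the optimum either one food covers both requirements or two foods hit both targets exactly; no other combination can be cheaper.
bell pepper only: max(8/1, 329/98) = 8 servings → $7.20.
sweet potato only: max(8/4, 329/37) = 8.892 servings → $3.11.
strawberries only: max(8/3, 329/87) = 3.782 servings → $4.92.
bell pepper + sweet potato with both tight: 2.873 servings and 1.282 servings → $3.03.
bell pepper + strawberries with both tight: 1.406 servings and 2.198 servings → $4.12.
sweet potato + strawberries: the both-tight solution has a negative serving — not a feasible corner.
Cheapest feasible corner: $3.03.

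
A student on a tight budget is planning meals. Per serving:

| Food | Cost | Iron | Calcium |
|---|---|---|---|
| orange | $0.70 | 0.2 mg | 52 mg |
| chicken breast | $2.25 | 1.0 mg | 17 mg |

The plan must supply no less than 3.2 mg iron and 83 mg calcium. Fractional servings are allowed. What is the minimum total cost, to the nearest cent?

A basic optimal solution has at most two foods positive. Try each food alone and each pair with both targets met exactly.
orange only: max(3.2/0.2, 83/52) = 16 servings → $11.20.
chicken breast only: max(3.2/1.0, 83/17) = 4.882 servings → $10.99.
orange + chicken breast with both tight: 0.5885 servings and 3.082 servings → $7.35.
Cheapest feasible corner: $7.35.

$7.35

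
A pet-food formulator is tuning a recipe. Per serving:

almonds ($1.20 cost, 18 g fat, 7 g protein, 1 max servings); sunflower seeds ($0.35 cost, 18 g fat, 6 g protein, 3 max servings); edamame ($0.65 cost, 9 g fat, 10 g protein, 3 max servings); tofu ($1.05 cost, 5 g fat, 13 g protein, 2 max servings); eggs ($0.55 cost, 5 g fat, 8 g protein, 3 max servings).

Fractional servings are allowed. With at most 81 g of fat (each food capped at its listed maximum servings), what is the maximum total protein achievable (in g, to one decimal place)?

90.7 g

Protein per g fat: tofu 2.6, eggs 1.6, edamame 1.111, almonds 0.3889, sunflower seeds 0.3333.
Take 2 servings of tofu: uses 10 g fat, +26.0 g protein (running total 26.0 g).
Take 3 servings of eggs: uses 15 g fat, +24.0 g protein (running total 50.0 g).
Take 3 servings of edamame: uses 27 g fat, +30.0 g protein (running total 80.0 g).
Take 1 serving of almonds: uses 18 g fat, +7.0 g protein (running total 87.0 g).
Take 0.6111 servings of sunflower seeds: uses 11 g fat, +3.7 g protein (running total 90.7 g).
Greedy by best ratio exhausts the fat allowance optimally: 90.7 g.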